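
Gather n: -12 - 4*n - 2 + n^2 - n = n^2 - 5*n - 14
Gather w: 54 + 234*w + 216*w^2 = 216*w^2 + 234*w + 54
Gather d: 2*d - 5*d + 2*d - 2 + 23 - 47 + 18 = -d - 8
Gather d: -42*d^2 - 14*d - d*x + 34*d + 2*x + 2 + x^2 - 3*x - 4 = -42*d^2 + d*(20 - x) + x^2 - x - 2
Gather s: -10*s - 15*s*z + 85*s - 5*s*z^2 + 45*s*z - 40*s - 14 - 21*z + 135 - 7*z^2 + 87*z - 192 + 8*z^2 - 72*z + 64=s*(-5*z^2 + 30*z + 35) + z^2 - 6*z - 7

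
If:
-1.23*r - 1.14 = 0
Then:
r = -0.93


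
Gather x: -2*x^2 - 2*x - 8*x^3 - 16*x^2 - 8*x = -8*x^3 - 18*x^2 - 10*x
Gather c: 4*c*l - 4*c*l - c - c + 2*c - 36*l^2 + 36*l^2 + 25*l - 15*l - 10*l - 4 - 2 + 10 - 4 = 0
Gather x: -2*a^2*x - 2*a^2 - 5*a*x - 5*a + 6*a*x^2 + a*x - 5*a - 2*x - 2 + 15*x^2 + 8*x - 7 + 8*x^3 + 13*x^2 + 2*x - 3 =-2*a^2 - 10*a + 8*x^3 + x^2*(6*a + 28) + x*(-2*a^2 - 4*a + 8) - 12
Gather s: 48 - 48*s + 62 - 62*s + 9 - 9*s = 119 - 119*s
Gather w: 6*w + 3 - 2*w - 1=4*w + 2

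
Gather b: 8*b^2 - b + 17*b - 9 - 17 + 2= 8*b^2 + 16*b - 24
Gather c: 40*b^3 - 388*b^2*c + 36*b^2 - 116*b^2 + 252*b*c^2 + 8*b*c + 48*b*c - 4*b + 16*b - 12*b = 40*b^3 - 80*b^2 + 252*b*c^2 + c*(-388*b^2 + 56*b)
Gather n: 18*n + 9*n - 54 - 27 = 27*n - 81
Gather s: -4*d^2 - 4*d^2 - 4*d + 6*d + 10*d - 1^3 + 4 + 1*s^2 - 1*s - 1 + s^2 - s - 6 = -8*d^2 + 12*d + 2*s^2 - 2*s - 4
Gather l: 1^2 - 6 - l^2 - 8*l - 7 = -l^2 - 8*l - 12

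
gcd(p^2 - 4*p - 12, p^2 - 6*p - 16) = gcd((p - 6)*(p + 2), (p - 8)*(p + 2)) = p + 2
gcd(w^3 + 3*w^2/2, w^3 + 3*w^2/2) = w^3 + 3*w^2/2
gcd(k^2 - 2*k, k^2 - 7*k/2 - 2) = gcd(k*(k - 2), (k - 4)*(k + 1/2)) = 1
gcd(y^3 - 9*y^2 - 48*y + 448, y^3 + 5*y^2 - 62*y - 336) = y^2 - y - 56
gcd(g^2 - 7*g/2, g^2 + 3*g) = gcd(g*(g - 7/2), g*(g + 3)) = g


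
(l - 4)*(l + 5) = l^2 + l - 20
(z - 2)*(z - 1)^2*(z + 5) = z^4 + z^3 - 15*z^2 + 23*z - 10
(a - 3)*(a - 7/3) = a^2 - 16*a/3 + 7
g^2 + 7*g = g*(g + 7)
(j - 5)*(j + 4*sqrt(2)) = j^2 - 5*j + 4*sqrt(2)*j - 20*sqrt(2)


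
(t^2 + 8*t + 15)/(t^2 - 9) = (t + 5)/(t - 3)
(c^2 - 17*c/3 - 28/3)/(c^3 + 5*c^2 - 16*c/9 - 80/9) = 3*(c - 7)/(3*c^2 + 11*c - 20)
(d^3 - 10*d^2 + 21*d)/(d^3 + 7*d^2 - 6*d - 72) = d*(d - 7)/(d^2 + 10*d + 24)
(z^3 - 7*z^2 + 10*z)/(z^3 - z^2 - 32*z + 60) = z/(z + 6)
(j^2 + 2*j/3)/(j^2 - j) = (j + 2/3)/(j - 1)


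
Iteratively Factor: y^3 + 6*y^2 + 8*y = (y + 4)*(y^2 + 2*y) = (y + 2)*(y + 4)*(y)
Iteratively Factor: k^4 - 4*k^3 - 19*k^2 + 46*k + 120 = (k - 5)*(k^3 + k^2 - 14*k - 24) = (k - 5)*(k - 4)*(k^2 + 5*k + 6) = (k - 5)*(k - 4)*(k + 2)*(k + 3)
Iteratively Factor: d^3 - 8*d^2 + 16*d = (d)*(d^2 - 8*d + 16) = d*(d - 4)*(d - 4)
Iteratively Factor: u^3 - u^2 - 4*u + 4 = (u - 1)*(u^2 - 4) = (u - 2)*(u - 1)*(u + 2)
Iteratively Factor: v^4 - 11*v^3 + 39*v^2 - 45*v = (v - 5)*(v^3 - 6*v^2 + 9*v) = (v - 5)*(v - 3)*(v^2 - 3*v) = (v - 5)*(v - 3)^2*(v)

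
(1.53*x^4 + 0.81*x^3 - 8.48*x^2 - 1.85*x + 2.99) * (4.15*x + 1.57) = 6.3495*x^5 + 5.7636*x^4 - 33.9203*x^3 - 20.9911*x^2 + 9.504*x + 4.6943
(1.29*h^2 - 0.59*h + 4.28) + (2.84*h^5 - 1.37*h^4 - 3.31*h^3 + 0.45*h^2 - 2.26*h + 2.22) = 2.84*h^5 - 1.37*h^4 - 3.31*h^3 + 1.74*h^2 - 2.85*h + 6.5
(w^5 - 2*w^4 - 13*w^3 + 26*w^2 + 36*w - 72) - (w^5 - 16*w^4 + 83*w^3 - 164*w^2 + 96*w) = 14*w^4 - 96*w^3 + 190*w^2 - 60*w - 72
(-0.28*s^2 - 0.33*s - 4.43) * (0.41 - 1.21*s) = 0.3388*s^3 + 0.2845*s^2 + 5.225*s - 1.8163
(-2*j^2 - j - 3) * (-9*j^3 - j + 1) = 18*j^5 + 9*j^4 + 29*j^3 - j^2 + 2*j - 3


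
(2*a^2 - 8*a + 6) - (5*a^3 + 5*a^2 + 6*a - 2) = -5*a^3 - 3*a^2 - 14*a + 8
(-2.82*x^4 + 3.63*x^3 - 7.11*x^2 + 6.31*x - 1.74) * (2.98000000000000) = -8.4036*x^4 + 10.8174*x^3 - 21.1878*x^2 + 18.8038*x - 5.1852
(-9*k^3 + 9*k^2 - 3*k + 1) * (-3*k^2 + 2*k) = 27*k^5 - 45*k^4 + 27*k^3 - 9*k^2 + 2*k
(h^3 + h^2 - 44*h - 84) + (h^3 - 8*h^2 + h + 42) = 2*h^3 - 7*h^2 - 43*h - 42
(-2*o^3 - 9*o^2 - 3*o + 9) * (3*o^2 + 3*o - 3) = -6*o^5 - 33*o^4 - 30*o^3 + 45*o^2 + 36*o - 27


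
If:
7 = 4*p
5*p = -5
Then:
No Solution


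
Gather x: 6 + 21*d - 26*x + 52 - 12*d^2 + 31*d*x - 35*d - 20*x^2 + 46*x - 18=-12*d^2 - 14*d - 20*x^2 + x*(31*d + 20) + 40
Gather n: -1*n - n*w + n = -n*w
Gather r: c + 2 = c + 2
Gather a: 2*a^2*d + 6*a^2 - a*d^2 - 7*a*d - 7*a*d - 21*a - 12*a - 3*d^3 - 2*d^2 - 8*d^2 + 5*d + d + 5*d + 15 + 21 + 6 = a^2*(2*d + 6) + a*(-d^2 - 14*d - 33) - 3*d^3 - 10*d^2 + 11*d + 42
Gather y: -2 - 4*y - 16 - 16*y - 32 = -20*y - 50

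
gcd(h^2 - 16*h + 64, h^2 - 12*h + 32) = h - 8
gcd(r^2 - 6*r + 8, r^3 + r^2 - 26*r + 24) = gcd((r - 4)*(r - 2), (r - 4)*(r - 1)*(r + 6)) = r - 4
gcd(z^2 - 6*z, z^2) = z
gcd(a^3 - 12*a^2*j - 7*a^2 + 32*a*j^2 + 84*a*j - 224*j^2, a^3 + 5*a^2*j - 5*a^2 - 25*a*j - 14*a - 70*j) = a - 7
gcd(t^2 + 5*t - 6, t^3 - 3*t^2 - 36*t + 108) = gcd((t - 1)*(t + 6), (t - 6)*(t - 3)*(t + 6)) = t + 6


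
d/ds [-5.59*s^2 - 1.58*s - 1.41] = -11.18*s - 1.58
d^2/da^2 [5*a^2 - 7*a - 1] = 10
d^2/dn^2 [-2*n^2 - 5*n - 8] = -4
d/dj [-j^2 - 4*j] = -2*j - 4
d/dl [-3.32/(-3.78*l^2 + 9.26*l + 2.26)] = (30.7432 - 25.0992*l)/(-3.78*l^2 + 9.26*l + 2.26)^2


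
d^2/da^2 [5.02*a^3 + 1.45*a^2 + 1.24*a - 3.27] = 30.12*a + 2.9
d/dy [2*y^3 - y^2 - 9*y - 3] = 6*y^2 - 2*y - 9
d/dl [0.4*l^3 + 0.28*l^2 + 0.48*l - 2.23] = 1.2*l^2 + 0.56*l + 0.48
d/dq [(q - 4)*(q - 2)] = 2*q - 6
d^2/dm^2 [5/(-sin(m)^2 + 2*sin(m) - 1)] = 10*(2*sin(m) + 3)/(sin(m) - 1)^3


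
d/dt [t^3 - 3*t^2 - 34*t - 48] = 3*t^2 - 6*t - 34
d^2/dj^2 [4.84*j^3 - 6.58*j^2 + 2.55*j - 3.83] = 29.04*j - 13.16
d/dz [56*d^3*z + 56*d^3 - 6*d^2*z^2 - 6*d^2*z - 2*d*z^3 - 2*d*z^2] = 2*d*(28*d^2 - 6*d*z - 3*d - 3*z^2 - 2*z)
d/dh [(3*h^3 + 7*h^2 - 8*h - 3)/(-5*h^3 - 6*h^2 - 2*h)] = (17*h^4 - 92*h^3 - 107*h^2 - 36*h - 6)/(h^2*(25*h^4 + 60*h^3 + 56*h^2 + 24*h + 4))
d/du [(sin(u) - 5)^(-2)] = -2*cos(u)/(sin(u) - 5)^3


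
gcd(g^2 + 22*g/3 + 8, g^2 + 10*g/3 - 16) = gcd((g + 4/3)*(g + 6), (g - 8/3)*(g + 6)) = g + 6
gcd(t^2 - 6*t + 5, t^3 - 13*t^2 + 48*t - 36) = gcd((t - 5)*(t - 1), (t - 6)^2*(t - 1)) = t - 1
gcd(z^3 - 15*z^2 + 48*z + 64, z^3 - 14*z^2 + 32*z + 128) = z^2 - 16*z + 64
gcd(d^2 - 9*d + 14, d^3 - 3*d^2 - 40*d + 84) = d^2 - 9*d + 14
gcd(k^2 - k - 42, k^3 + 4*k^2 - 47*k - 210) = k^2 - k - 42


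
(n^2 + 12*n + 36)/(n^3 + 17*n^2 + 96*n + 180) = 1/(n + 5)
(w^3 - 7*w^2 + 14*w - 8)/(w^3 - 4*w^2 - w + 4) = (w - 2)/(w + 1)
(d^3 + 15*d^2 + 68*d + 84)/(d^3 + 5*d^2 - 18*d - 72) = (d^2 + 9*d + 14)/(d^2 - d - 12)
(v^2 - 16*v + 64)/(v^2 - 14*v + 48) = (v - 8)/(v - 6)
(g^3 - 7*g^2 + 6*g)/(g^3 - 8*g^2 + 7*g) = (g - 6)/(g - 7)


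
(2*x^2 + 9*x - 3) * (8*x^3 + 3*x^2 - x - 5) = 16*x^5 + 78*x^4 + x^3 - 28*x^2 - 42*x + 15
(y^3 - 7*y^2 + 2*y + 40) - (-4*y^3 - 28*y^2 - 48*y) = 5*y^3 + 21*y^2 + 50*y + 40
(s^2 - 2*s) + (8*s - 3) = s^2 + 6*s - 3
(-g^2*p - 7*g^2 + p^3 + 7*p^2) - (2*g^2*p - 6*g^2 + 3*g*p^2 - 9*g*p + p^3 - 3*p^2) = -3*g^2*p - g^2 - 3*g*p^2 + 9*g*p + 10*p^2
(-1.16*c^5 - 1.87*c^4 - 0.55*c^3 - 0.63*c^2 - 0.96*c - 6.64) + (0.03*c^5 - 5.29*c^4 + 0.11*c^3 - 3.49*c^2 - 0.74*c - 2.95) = -1.13*c^5 - 7.16*c^4 - 0.44*c^3 - 4.12*c^2 - 1.7*c - 9.59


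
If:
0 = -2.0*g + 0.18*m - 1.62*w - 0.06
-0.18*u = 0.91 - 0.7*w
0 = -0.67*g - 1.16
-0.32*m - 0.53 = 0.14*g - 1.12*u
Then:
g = -1.73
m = -19.51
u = -5.32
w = -0.07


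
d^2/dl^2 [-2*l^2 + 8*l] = -4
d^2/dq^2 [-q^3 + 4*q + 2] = -6*q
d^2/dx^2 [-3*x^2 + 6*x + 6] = -6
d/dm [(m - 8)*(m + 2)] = 2*m - 6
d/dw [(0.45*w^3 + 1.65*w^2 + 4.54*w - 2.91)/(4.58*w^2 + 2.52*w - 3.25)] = (2.061*w^4 + 2.268*w^3 - 21.0227*w^2 + 15.9306*w - 7.4218)/(20.9764*w^4 + 23.0832*w^3 - 23.4196*w^2 - 16.38*w + 10.5625)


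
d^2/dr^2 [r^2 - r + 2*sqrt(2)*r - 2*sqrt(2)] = 2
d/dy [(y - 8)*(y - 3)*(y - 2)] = 3*y^2 - 26*y + 46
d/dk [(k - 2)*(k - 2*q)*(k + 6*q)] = 3*k^2 + 8*k*q - 4*k - 12*q^2 - 8*q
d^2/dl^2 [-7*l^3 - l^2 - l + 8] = -42*l - 2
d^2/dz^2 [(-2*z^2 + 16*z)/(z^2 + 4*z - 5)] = 12*(4*z^3 - 5*z^2 + 40*z + 45)/(z^6 + 12*z^5 + 33*z^4 - 56*z^3 - 165*z^2 + 300*z - 125)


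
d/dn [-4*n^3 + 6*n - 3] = 6 - 12*n^2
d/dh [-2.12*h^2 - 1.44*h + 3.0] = -4.24*h - 1.44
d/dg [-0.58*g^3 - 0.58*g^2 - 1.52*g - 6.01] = -1.74*g^2 - 1.16*g - 1.52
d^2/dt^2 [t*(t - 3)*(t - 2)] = 6*t - 10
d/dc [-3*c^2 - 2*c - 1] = -6*c - 2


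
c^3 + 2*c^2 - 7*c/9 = c*(c - 1/3)*(c + 7/3)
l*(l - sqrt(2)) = l^2 - sqrt(2)*l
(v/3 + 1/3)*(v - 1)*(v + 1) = v^3/3 + v^2/3 - v/3 - 1/3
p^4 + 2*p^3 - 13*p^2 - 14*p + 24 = (p - 3)*(p - 1)*(p + 2)*(p + 4)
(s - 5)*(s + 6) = s^2 + s - 30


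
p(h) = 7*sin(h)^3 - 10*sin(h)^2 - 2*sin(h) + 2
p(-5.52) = -1.85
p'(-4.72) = -0.01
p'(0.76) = -4.21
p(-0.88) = -5.60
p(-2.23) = -6.13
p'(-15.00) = -15.11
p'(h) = 21*sin(h)^2*cos(h) - 20*sin(h)*cos(h) - 2*cos(h)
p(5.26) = -7.94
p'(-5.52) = -4.18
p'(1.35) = -0.33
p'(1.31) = -0.44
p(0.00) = 2.00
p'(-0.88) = 16.50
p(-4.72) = -3.00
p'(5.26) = 15.82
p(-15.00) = -2.85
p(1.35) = -2.97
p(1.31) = -2.95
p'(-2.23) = -16.50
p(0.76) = -1.84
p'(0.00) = -2.00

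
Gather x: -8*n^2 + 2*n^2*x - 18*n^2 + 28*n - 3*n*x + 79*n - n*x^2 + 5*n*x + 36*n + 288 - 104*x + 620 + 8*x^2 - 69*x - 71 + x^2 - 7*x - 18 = -26*n^2 + 143*n + x^2*(9 - n) + x*(2*n^2 + 2*n - 180) + 819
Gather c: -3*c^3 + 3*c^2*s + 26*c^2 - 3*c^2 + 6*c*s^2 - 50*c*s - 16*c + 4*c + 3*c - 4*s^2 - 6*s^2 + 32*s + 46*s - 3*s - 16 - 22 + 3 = -3*c^3 + c^2*(3*s + 23) + c*(6*s^2 - 50*s - 9) - 10*s^2 + 75*s - 35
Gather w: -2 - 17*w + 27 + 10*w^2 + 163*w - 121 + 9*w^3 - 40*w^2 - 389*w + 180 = 9*w^3 - 30*w^2 - 243*w + 84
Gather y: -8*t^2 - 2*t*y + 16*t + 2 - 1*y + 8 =-8*t^2 + 16*t + y*(-2*t - 1) + 10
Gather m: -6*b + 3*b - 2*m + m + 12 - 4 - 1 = -3*b - m + 7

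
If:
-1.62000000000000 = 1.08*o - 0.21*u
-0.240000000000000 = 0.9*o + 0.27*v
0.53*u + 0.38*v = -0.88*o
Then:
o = -1.60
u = -0.53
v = 4.46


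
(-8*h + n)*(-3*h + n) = 24*h^2 - 11*h*n + n^2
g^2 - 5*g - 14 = (g - 7)*(g + 2)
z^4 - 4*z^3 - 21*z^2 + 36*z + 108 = (z - 6)*(z - 3)*(z + 2)*(z + 3)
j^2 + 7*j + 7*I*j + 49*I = (j + 7)*(j + 7*I)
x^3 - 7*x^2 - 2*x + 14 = (x - 7)*(x - sqrt(2))*(x + sqrt(2))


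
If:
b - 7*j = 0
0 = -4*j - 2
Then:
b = -7/2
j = -1/2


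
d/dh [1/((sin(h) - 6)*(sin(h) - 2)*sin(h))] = (-3*cos(h) + 16/tan(h) - 12*cos(h)/sin(h)^2)/((sin(h) - 6)^2*(sin(h) - 2)^2)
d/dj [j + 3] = 1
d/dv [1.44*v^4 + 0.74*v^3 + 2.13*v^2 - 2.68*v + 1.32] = 5.76*v^3 + 2.22*v^2 + 4.26*v - 2.68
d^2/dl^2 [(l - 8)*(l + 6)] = 2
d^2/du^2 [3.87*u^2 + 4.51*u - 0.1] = 7.74000000000000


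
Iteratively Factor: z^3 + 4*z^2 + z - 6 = (z + 2)*(z^2 + 2*z - 3) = (z - 1)*(z + 2)*(z + 3)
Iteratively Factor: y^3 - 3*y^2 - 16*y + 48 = (y - 3)*(y^2 - 16) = (y - 3)*(y + 4)*(y - 4)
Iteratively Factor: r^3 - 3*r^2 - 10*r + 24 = (r + 3)*(r^2 - 6*r + 8) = (r - 2)*(r + 3)*(r - 4)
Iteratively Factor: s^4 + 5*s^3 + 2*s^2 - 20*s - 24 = (s + 3)*(s^3 + 2*s^2 - 4*s - 8) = (s + 2)*(s + 3)*(s^2 - 4) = (s - 2)*(s + 2)*(s + 3)*(s + 2)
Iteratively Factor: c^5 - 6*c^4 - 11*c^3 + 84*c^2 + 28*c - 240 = (c - 4)*(c^4 - 2*c^3 - 19*c^2 + 8*c + 60) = (c - 5)*(c - 4)*(c^3 + 3*c^2 - 4*c - 12) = (c - 5)*(c - 4)*(c + 3)*(c^2 - 4) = (c - 5)*(c - 4)*(c - 2)*(c + 3)*(c + 2)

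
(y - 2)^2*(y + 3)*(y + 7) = y^4 + 6*y^3 - 15*y^2 - 44*y + 84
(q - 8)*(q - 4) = q^2 - 12*q + 32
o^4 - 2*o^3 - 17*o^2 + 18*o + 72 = (o - 4)*(o - 3)*(o + 2)*(o + 3)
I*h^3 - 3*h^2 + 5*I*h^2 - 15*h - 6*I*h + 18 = (h + 6)*(h + 3*I)*(I*h - I)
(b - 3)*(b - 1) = b^2 - 4*b + 3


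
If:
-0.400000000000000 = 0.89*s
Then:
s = -0.45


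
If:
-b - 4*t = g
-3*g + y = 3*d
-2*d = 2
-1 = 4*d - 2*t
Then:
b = 5 - y/3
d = -1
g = y/3 + 1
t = -3/2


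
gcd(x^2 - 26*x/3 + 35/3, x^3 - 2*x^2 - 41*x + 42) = x - 7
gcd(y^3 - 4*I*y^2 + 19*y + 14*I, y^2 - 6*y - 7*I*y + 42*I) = y - 7*I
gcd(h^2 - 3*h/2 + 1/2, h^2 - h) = h - 1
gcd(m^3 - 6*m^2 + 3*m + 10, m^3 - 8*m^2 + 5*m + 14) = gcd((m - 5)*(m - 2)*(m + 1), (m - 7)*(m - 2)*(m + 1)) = m^2 - m - 2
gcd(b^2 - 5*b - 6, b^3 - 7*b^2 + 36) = b - 6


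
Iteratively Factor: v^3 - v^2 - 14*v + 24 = (v - 2)*(v^2 + v - 12) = (v - 3)*(v - 2)*(v + 4)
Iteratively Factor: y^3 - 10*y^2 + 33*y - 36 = (y - 4)*(y^2 - 6*y + 9) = (y - 4)*(y - 3)*(y - 3)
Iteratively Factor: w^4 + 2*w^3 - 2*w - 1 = (w + 1)*(w^3 + w^2 - w - 1) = (w + 1)^2*(w^2 - 1) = (w - 1)*(w + 1)^2*(w + 1)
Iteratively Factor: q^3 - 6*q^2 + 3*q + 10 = (q - 5)*(q^2 - q - 2) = (q - 5)*(q - 2)*(q + 1)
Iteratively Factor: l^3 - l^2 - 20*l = (l + 4)*(l^2 - 5*l) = (l - 5)*(l + 4)*(l)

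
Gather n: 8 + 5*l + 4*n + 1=5*l + 4*n + 9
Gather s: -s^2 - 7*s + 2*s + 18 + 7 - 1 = -s^2 - 5*s + 24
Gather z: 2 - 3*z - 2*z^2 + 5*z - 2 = -2*z^2 + 2*z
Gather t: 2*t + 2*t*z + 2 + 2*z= t*(2*z + 2) + 2*z + 2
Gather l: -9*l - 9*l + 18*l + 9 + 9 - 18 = 0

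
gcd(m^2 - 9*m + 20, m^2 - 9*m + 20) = m^2 - 9*m + 20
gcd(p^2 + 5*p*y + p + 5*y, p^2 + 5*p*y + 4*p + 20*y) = p + 5*y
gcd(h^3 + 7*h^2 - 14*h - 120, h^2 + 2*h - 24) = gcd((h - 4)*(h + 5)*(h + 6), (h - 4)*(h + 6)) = h^2 + 2*h - 24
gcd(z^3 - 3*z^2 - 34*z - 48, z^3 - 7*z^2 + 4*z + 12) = 1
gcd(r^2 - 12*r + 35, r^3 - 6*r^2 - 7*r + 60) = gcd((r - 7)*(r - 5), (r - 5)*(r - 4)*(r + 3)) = r - 5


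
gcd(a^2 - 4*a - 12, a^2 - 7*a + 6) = a - 6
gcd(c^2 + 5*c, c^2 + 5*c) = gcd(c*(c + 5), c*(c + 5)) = c^2 + 5*c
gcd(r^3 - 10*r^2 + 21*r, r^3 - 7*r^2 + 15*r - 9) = r - 3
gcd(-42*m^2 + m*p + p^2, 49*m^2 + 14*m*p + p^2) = 7*m + p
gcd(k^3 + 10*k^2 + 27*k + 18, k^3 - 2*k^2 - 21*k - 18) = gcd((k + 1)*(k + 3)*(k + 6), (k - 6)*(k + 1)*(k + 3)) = k^2 + 4*k + 3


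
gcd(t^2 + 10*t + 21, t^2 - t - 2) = 1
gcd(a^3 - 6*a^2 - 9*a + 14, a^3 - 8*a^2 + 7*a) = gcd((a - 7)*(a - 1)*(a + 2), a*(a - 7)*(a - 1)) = a^2 - 8*a + 7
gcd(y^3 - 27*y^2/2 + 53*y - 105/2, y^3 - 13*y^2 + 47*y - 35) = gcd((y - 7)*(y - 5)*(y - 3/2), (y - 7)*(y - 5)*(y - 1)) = y^2 - 12*y + 35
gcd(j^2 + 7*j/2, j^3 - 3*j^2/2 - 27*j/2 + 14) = j + 7/2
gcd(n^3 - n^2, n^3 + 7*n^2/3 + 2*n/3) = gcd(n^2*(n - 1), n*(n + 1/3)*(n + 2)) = n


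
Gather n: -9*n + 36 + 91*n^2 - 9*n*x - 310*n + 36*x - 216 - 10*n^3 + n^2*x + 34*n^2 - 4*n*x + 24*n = -10*n^3 + n^2*(x + 125) + n*(-13*x - 295) + 36*x - 180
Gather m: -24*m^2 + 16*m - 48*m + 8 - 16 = -24*m^2 - 32*m - 8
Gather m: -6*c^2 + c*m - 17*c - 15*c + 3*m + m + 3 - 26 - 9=-6*c^2 - 32*c + m*(c + 4) - 32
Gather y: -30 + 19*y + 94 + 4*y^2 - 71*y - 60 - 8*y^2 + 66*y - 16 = -4*y^2 + 14*y - 12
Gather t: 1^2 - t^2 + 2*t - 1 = -t^2 + 2*t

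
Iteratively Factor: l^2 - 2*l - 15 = (l - 5)*(l + 3)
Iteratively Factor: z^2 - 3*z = (z - 3)*(z)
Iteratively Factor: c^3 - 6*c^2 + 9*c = (c)*(c^2 - 6*c + 9) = c*(c - 3)*(c - 3)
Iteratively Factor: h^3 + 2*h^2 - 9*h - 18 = (h + 2)*(h^2 - 9) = (h - 3)*(h + 2)*(h + 3)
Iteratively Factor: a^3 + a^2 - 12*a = (a)*(a^2 + a - 12) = a*(a - 3)*(a + 4)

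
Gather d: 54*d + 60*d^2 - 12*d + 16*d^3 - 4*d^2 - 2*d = 16*d^3 + 56*d^2 + 40*d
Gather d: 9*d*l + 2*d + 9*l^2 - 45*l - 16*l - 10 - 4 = d*(9*l + 2) + 9*l^2 - 61*l - 14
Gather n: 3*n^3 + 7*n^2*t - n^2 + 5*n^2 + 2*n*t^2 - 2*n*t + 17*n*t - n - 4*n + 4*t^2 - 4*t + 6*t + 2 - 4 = 3*n^3 + n^2*(7*t + 4) + n*(2*t^2 + 15*t - 5) + 4*t^2 + 2*t - 2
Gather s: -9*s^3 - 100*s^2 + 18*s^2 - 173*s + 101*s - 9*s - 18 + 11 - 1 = -9*s^3 - 82*s^2 - 81*s - 8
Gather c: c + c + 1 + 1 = 2*c + 2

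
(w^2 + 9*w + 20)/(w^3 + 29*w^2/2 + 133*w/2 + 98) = 2*(w + 5)/(2*w^2 + 21*w + 49)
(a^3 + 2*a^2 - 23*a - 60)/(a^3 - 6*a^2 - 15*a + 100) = (a + 3)/(a - 5)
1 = 1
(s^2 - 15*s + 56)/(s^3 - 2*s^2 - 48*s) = (s - 7)/(s*(s + 6))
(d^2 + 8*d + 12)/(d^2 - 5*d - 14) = (d + 6)/(d - 7)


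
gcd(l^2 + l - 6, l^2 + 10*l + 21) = l + 3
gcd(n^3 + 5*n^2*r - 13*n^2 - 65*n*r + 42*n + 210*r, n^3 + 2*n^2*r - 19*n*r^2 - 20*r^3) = n + 5*r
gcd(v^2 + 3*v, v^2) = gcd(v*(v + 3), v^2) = v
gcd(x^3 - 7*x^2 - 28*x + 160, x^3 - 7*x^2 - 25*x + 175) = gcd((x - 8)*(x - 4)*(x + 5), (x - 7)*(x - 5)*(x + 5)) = x + 5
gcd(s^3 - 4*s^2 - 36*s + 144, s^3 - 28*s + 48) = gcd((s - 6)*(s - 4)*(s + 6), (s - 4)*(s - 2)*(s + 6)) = s^2 + 2*s - 24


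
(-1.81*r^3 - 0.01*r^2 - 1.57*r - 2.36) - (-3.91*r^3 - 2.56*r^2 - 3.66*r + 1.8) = 2.1*r^3 + 2.55*r^2 + 2.09*r - 4.16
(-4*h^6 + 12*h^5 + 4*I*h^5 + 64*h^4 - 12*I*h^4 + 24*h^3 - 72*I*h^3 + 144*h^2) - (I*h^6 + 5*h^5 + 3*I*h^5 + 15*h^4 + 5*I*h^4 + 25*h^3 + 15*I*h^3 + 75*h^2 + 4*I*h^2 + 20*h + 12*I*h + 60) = -4*h^6 - I*h^6 + 7*h^5 + I*h^5 + 49*h^4 - 17*I*h^4 - h^3 - 87*I*h^3 + 69*h^2 - 4*I*h^2 - 20*h - 12*I*h - 60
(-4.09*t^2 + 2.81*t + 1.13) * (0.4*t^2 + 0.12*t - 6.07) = -1.636*t^4 + 0.6332*t^3 + 25.6155*t^2 - 16.9211*t - 6.8591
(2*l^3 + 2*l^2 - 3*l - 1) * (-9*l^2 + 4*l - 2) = -18*l^5 - 10*l^4 + 31*l^3 - 7*l^2 + 2*l + 2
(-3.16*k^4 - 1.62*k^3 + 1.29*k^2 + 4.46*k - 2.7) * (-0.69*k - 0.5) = 2.1804*k^5 + 2.6978*k^4 - 0.0800999999999999*k^3 - 3.7224*k^2 - 0.367*k + 1.35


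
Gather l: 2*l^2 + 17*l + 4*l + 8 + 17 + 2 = 2*l^2 + 21*l + 27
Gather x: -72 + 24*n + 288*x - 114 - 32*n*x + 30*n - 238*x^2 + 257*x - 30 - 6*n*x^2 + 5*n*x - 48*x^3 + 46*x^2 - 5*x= 54*n - 48*x^3 + x^2*(-6*n - 192) + x*(540 - 27*n) - 216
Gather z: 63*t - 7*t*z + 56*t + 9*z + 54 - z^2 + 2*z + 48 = 119*t - z^2 + z*(11 - 7*t) + 102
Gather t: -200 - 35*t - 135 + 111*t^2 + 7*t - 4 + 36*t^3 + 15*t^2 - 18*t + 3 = 36*t^3 + 126*t^2 - 46*t - 336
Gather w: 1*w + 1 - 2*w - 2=-w - 1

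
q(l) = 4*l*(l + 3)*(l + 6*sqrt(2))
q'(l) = 4*l*(l + 3) + 4*l*(l + 6*sqrt(2)) + 4*(l + 3)*(l + 6*sqrt(2))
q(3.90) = 1333.15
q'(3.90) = 642.68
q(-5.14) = 147.19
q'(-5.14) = -53.42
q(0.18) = 19.84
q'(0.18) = 118.75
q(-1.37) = -63.56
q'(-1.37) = -1.53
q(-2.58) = -25.60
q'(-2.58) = -55.36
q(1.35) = 231.03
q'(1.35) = 247.73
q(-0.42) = -34.96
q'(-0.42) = 65.35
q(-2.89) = -7.11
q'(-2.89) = -63.49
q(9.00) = 7553.64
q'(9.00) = 1900.76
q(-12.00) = -1518.36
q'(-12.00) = 727.24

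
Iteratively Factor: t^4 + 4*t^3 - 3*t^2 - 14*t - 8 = (t + 1)*(t^3 + 3*t^2 - 6*t - 8) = (t + 1)*(t + 4)*(t^2 - t - 2) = (t + 1)^2*(t + 4)*(t - 2)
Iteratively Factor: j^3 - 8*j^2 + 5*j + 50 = (j - 5)*(j^2 - 3*j - 10) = (j - 5)^2*(j + 2)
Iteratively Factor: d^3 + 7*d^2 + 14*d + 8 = (d + 1)*(d^2 + 6*d + 8) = (d + 1)*(d + 4)*(d + 2)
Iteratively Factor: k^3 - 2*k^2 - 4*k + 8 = (k - 2)*(k^2 - 4) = (k - 2)*(k + 2)*(k - 2)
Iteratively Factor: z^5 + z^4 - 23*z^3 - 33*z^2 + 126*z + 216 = (z - 3)*(z^4 + 4*z^3 - 11*z^2 - 66*z - 72) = (z - 4)*(z - 3)*(z^3 + 8*z^2 + 21*z + 18) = (z - 4)*(z - 3)*(z + 2)*(z^2 + 6*z + 9) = (z - 4)*(z - 3)*(z + 2)*(z + 3)*(z + 3)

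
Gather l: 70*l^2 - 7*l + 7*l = 70*l^2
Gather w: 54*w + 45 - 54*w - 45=0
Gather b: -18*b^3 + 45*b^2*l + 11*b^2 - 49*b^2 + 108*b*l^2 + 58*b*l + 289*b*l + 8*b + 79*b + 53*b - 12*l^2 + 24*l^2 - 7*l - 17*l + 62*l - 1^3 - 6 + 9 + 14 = -18*b^3 + b^2*(45*l - 38) + b*(108*l^2 + 347*l + 140) + 12*l^2 + 38*l + 16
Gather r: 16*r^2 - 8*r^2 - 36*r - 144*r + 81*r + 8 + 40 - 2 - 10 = 8*r^2 - 99*r + 36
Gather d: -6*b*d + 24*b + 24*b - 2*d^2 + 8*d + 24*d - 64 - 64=48*b - 2*d^2 + d*(32 - 6*b) - 128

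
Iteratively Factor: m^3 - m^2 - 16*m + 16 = (m - 4)*(m^2 + 3*m - 4) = (m - 4)*(m + 4)*(m - 1)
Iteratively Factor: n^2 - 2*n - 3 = (n - 3)*(n + 1)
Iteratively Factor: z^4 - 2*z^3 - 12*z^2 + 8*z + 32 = (z + 2)*(z^3 - 4*z^2 - 4*z + 16) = (z + 2)^2*(z^2 - 6*z + 8) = (z - 4)*(z + 2)^2*(z - 2)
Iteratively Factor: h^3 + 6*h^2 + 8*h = (h)*(h^2 + 6*h + 8) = h*(h + 4)*(h + 2)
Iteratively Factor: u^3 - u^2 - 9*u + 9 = (u - 3)*(u^2 + 2*u - 3) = (u - 3)*(u + 3)*(u - 1)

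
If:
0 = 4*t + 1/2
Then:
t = -1/8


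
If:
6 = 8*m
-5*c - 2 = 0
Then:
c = -2/5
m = 3/4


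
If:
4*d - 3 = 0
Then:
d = 3/4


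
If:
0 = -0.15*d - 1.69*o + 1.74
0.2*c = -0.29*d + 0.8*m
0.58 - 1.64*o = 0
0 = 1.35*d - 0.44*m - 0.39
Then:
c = 78.87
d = 7.62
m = 22.48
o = 0.35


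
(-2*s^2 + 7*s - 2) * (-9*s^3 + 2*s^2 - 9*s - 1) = 18*s^5 - 67*s^4 + 50*s^3 - 65*s^2 + 11*s + 2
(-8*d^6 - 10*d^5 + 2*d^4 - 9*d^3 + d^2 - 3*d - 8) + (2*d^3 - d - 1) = -8*d^6 - 10*d^5 + 2*d^4 - 7*d^3 + d^2 - 4*d - 9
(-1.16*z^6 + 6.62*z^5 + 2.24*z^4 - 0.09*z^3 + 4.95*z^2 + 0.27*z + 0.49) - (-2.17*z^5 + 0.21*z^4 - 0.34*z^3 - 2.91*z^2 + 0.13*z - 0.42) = -1.16*z^6 + 8.79*z^5 + 2.03*z^4 + 0.25*z^3 + 7.86*z^2 + 0.14*z + 0.91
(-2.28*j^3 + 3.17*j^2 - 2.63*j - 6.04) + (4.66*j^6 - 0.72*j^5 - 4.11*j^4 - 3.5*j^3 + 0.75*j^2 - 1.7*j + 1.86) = 4.66*j^6 - 0.72*j^5 - 4.11*j^4 - 5.78*j^3 + 3.92*j^2 - 4.33*j - 4.18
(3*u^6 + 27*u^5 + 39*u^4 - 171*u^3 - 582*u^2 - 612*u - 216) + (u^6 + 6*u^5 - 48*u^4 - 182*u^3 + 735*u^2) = 4*u^6 + 33*u^5 - 9*u^4 - 353*u^3 + 153*u^2 - 612*u - 216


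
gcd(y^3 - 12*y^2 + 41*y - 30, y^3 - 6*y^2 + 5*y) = y^2 - 6*y + 5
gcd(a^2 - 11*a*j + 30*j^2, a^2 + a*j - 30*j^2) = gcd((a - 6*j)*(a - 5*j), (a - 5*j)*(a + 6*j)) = a - 5*j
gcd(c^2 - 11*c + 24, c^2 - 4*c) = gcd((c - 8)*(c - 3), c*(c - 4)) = 1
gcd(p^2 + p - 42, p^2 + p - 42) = p^2 + p - 42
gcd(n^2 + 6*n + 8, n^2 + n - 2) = n + 2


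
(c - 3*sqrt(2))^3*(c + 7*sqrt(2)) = c^4 - 2*sqrt(2)*c^3 - 72*c^2 + 324*sqrt(2)*c - 756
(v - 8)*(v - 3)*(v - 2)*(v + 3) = v^4 - 10*v^3 + 7*v^2 + 90*v - 144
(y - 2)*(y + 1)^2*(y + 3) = y^4 + 3*y^3 - 3*y^2 - 11*y - 6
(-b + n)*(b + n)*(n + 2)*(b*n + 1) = -b^3*n^2 - 2*b^3*n - b^2*n - 2*b^2 + b*n^4 + 2*b*n^3 + n^3 + 2*n^2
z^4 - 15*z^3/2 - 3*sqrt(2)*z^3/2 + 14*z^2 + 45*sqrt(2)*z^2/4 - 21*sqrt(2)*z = z*(z - 4)*(z - 7/2)*(z - 3*sqrt(2)/2)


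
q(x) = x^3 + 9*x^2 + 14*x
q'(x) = 3*x^2 + 18*x + 14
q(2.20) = 85.01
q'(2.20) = 68.12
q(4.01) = 265.34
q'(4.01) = 134.42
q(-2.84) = 9.92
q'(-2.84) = -12.92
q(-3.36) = 16.63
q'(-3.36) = -12.61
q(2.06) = 75.77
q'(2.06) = 63.81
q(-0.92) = -6.04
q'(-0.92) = -0.02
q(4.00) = 264.00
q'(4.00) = 134.00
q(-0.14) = -1.79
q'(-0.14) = 11.54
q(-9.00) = -126.00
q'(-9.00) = 95.00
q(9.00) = 1584.00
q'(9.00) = 419.00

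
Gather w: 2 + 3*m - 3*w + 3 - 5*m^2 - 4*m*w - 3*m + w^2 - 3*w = -5*m^2 + w^2 + w*(-4*m - 6) + 5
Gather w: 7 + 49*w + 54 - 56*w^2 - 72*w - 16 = -56*w^2 - 23*w + 45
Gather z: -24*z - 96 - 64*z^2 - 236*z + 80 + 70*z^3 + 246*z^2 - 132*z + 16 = 70*z^3 + 182*z^2 - 392*z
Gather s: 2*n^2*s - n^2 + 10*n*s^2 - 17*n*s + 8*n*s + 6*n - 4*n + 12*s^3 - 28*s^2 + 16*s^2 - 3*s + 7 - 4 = -n^2 + 2*n + 12*s^3 + s^2*(10*n - 12) + s*(2*n^2 - 9*n - 3) + 3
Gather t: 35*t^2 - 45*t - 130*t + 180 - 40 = 35*t^2 - 175*t + 140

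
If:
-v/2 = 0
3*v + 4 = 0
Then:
No Solution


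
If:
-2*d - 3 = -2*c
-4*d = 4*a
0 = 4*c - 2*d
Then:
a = 3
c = -3/2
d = -3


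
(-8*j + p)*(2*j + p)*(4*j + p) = -64*j^3 - 40*j^2*p - 2*j*p^2 + p^3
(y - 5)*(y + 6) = y^2 + y - 30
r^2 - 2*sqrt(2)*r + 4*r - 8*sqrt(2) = (r + 4)*(r - 2*sqrt(2))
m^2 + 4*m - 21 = (m - 3)*(m + 7)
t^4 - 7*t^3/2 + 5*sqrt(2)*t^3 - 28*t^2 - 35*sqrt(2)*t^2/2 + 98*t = t*(t - 7/2)*(t - 2*sqrt(2))*(t + 7*sqrt(2))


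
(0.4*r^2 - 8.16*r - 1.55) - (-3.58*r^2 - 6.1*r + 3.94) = 3.98*r^2 - 2.06*r - 5.49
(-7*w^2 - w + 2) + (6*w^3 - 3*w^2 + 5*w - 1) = 6*w^3 - 10*w^2 + 4*w + 1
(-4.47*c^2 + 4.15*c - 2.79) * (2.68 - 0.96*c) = 4.2912*c^3 - 15.9636*c^2 + 13.8004*c - 7.4772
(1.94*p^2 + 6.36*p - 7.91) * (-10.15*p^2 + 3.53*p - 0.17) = -19.691*p^4 - 57.7058*p^3 + 102.4075*p^2 - 29.0035*p + 1.3447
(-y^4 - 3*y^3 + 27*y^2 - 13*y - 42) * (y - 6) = -y^5 + 3*y^4 + 45*y^3 - 175*y^2 + 36*y + 252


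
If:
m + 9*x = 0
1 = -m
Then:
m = -1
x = 1/9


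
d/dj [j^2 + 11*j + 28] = 2*j + 11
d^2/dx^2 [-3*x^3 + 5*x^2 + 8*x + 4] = 10 - 18*x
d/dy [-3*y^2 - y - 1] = -6*y - 1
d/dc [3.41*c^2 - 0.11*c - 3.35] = 6.82*c - 0.11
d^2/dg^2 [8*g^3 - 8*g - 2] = 48*g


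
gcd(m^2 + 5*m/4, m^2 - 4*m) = m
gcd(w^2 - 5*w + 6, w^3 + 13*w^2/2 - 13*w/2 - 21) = w - 2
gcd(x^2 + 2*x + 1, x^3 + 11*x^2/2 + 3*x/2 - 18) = 1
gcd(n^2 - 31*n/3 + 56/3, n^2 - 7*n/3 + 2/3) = 1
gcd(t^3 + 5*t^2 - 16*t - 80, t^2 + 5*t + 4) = t + 4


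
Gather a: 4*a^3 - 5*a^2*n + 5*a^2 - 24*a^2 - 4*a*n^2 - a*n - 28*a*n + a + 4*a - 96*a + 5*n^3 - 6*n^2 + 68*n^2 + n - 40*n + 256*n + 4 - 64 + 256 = 4*a^3 + a^2*(-5*n - 19) + a*(-4*n^2 - 29*n - 91) + 5*n^3 + 62*n^2 + 217*n + 196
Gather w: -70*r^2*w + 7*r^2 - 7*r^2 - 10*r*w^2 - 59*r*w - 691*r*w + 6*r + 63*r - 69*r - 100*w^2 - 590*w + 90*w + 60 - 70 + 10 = w^2*(-10*r - 100) + w*(-70*r^2 - 750*r - 500)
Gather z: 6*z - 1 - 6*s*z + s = s + z*(6 - 6*s) - 1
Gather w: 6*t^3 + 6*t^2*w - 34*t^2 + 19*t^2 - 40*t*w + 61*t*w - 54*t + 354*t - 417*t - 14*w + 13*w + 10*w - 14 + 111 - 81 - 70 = 6*t^3 - 15*t^2 - 117*t + w*(6*t^2 + 21*t + 9) - 54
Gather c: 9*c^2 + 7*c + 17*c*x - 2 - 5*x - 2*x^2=9*c^2 + c*(17*x + 7) - 2*x^2 - 5*x - 2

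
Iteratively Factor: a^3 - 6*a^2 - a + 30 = (a + 2)*(a^2 - 8*a + 15) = (a - 3)*(a + 2)*(a - 5)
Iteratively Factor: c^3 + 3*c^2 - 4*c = (c + 4)*(c^2 - c) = c*(c + 4)*(c - 1)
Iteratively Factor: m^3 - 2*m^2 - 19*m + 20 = (m + 4)*(m^2 - 6*m + 5) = (m - 5)*(m + 4)*(m - 1)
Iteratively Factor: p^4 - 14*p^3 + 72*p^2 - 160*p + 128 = (p - 4)*(p^3 - 10*p^2 + 32*p - 32) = (p - 4)^2*(p^2 - 6*p + 8) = (p - 4)^3*(p - 2)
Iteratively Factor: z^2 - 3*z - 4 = (z - 4)*(z + 1)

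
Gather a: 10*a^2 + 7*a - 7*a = 10*a^2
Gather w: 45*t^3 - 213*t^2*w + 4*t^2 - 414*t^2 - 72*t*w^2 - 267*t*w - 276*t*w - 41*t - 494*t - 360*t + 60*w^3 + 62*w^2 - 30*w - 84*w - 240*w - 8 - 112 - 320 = 45*t^3 - 410*t^2 - 895*t + 60*w^3 + w^2*(62 - 72*t) + w*(-213*t^2 - 543*t - 354) - 440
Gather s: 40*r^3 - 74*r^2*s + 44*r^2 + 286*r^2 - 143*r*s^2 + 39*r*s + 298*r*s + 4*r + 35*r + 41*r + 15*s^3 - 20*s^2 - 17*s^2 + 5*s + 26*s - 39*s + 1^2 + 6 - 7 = 40*r^3 + 330*r^2 + 80*r + 15*s^3 + s^2*(-143*r - 37) + s*(-74*r^2 + 337*r - 8)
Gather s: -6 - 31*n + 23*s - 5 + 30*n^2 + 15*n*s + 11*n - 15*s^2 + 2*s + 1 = 30*n^2 - 20*n - 15*s^2 + s*(15*n + 25) - 10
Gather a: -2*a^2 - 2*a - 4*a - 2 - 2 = -2*a^2 - 6*a - 4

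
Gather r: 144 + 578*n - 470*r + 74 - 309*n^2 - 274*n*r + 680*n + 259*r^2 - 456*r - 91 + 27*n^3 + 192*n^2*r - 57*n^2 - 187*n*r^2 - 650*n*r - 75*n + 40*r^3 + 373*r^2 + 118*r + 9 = 27*n^3 - 366*n^2 + 1183*n + 40*r^3 + r^2*(632 - 187*n) + r*(192*n^2 - 924*n - 808) + 136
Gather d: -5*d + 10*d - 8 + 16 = 5*d + 8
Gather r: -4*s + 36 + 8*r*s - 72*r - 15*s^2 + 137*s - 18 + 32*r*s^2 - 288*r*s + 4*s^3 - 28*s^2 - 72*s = r*(32*s^2 - 280*s - 72) + 4*s^3 - 43*s^2 + 61*s + 18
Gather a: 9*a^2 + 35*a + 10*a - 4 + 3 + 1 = 9*a^2 + 45*a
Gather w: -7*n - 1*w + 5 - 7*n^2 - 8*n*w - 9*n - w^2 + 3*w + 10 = -7*n^2 - 16*n - w^2 + w*(2 - 8*n) + 15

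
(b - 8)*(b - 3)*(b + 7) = b^3 - 4*b^2 - 53*b + 168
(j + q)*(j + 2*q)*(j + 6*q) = j^3 + 9*j^2*q + 20*j*q^2 + 12*q^3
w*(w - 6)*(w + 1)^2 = w^4 - 4*w^3 - 11*w^2 - 6*w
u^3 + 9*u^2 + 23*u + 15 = (u + 1)*(u + 3)*(u + 5)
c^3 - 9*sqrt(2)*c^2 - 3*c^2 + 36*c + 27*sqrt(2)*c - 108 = (c - 3)*(c - 6*sqrt(2))*(c - 3*sqrt(2))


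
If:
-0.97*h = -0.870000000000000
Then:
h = 0.90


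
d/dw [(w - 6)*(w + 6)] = 2*w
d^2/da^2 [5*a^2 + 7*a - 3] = 10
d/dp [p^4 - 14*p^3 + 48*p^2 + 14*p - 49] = 4*p^3 - 42*p^2 + 96*p + 14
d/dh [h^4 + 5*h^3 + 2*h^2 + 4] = h*(4*h^2 + 15*h + 4)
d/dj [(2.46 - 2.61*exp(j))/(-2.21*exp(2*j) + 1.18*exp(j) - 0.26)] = (-5.7681*exp(2*j) + 10.8732*exp(j) - 2.2242)*exp(j)/(4.8841*exp(4*j) - 5.2156*exp(3*j) + 2.5416*exp(2*j) - 0.6136*exp(j) + 0.0676)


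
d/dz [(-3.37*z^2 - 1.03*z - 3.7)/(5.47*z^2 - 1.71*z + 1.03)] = (11.3968*z^2 + 33.5358*z - 7.3879)/(29.9209*z^4 - 18.7074*z^3 + 14.1923*z^2 - 3.5226*z + 1.0609)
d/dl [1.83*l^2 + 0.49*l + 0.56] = 3.66*l + 0.49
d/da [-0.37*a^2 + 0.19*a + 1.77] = 0.19 - 0.74*a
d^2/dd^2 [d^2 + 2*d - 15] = 2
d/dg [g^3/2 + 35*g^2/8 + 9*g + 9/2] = 3*g^2/2 + 35*g/4 + 9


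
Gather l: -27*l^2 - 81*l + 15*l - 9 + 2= -27*l^2 - 66*l - 7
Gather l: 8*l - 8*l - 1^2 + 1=0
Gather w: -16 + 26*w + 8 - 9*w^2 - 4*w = -9*w^2 + 22*w - 8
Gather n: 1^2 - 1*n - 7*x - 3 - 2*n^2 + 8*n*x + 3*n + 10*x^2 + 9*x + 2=-2*n^2 + n*(8*x + 2) + 10*x^2 + 2*x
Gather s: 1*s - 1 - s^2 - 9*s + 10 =-s^2 - 8*s + 9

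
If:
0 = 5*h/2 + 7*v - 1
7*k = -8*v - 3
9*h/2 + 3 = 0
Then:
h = -2/3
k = -127/147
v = 8/21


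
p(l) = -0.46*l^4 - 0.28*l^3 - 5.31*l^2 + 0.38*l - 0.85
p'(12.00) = -3427.54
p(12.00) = -10783.33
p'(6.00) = -491.02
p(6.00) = -846.37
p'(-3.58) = 112.06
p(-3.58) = -132.98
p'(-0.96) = 11.43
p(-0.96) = -6.25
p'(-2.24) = 40.63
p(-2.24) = -36.78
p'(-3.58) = 112.06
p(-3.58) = -132.98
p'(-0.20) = 2.49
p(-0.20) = -1.14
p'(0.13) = -1.02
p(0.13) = -0.89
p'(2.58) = -64.21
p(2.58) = -60.41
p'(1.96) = -37.52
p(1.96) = -29.40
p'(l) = -1.84*l^3 - 0.84*l^2 - 10.62*l + 0.38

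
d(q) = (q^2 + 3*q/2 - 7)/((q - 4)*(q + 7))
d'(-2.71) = 0.13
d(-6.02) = -2.06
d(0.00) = 0.25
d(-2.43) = 0.16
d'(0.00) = -0.03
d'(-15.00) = 0.04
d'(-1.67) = 0.06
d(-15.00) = 1.29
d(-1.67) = 0.22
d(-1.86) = 0.21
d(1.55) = 0.11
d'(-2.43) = 0.10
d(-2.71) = 0.13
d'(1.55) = -0.19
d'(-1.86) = 0.07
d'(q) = (2*q + 3/2)/((q - 4)*(q + 7)) - (q^2 + 3*q/2 - 7)/((q - 4)*(q + 7)^2) - (q^2 + 3*q/2 - 7)/((q - 4)^2*(q + 7)) = 3*(q^2 - 28*q - 14)/(2*(q^4 + 6*q^3 - 47*q^2 - 168*q + 784))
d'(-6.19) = 4.35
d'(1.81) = -0.25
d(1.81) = 0.05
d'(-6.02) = 2.97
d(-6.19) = -2.67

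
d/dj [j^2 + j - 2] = 2*j + 1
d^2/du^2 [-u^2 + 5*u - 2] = -2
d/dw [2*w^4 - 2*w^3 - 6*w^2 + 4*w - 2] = 8*w^3 - 6*w^2 - 12*w + 4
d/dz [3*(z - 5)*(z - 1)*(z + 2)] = 9*z^2 - 24*z - 21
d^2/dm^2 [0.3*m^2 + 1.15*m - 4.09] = 0.600000000000000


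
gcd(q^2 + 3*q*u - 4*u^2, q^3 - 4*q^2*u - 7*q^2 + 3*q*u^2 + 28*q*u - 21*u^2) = q - u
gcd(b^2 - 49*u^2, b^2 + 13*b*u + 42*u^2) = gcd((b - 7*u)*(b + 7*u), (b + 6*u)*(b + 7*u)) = b + 7*u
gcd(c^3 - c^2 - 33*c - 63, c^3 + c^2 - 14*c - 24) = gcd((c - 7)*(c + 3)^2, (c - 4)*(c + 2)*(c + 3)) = c + 3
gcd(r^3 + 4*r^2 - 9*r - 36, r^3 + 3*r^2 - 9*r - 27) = r^2 - 9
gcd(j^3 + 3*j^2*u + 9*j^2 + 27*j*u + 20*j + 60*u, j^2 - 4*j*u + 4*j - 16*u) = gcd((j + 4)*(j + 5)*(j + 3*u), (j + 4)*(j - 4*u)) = j + 4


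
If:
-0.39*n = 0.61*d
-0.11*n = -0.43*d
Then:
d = 0.00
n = 0.00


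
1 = 1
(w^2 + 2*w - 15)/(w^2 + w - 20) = (w - 3)/(w - 4)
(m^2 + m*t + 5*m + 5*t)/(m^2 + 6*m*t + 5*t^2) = (m + 5)/(m + 5*t)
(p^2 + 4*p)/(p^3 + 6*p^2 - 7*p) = (p + 4)/(p^2 + 6*p - 7)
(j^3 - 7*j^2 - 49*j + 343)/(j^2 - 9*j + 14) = (j^2 - 49)/(j - 2)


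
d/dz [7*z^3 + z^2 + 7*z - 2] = 21*z^2 + 2*z + 7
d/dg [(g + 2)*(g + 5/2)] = 2*g + 9/2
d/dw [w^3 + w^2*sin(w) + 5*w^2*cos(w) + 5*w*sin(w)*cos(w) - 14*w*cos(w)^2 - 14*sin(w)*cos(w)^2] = -5*w^2*sin(w) + w^2*cos(w) + 3*w^2 + 2*w*sin(w) + 14*w*sin(2*w) + 10*w*cos(w) + 5*w*cos(2*w) + 5*sin(2*w)/2 - 7*cos(w)/2 - 7*cos(2*w) - 21*cos(3*w)/2 - 7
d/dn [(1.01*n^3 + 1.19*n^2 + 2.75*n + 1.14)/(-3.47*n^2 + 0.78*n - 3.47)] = (-3.5047*n^4 + 1.5756*n^3 - 0.0434000000000019*n^2 - 0.347*n - 10.4317)/(12.0409*n^4 - 5.4132*n^3 + 24.6902*n^2 - 5.4132*n + 12.0409)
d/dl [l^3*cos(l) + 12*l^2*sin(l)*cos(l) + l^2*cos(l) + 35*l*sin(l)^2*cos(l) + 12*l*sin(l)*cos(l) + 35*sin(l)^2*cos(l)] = -l^3*sin(l) - l^2*sin(l) + 3*l^2*cos(l) + 12*l^2*cos(2*l) - 35*l*sin(l)/4 + 105*l*sin(3*l)/4 + 12*sqrt(2)*l*sin(2*l + pi/4) + 2*l*cos(l) - 35*sin(l)/4 + 6*sin(2*l) + 105*sin(3*l)/4 + 35*cos(l)/4 - 35*cos(3*l)/4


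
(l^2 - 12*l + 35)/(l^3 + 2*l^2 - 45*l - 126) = (l - 5)/(l^2 + 9*l + 18)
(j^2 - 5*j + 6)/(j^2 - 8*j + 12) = (j - 3)/(j - 6)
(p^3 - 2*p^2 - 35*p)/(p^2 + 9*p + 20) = p*(p - 7)/(p + 4)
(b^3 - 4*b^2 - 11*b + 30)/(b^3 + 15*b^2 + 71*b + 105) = (b^2 - 7*b + 10)/(b^2 + 12*b + 35)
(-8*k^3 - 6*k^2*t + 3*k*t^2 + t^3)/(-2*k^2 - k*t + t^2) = 4*k + t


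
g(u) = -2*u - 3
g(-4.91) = 6.82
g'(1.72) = -2.00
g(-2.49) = 1.98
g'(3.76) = -2.00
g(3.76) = -10.52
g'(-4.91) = -2.00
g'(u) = -2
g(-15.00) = 27.00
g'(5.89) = -2.00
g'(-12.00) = -2.00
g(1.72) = -6.44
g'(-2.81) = -2.00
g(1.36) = -5.72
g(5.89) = -14.78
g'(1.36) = -2.00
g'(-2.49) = -2.00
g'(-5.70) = -2.00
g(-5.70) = 8.40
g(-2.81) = 2.62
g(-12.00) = 21.00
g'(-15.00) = -2.00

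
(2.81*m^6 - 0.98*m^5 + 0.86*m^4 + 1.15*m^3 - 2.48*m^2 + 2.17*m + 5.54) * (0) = 0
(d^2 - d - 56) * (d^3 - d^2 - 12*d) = d^5 - 2*d^4 - 67*d^3 + 68*d^2 + 672*d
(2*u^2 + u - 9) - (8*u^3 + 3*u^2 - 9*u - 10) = -8*u^3 - u^2 + 10*u + 1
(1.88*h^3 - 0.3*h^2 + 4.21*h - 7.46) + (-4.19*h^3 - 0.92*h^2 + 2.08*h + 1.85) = -2.31*h^3 - 1.22*h^2 + 6.29*h - 5.61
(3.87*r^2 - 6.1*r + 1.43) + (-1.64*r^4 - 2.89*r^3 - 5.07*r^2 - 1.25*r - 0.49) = -1.64*r^4 - 2.89*r^3 - 1.2*r^2 - 7.35*r + 0.94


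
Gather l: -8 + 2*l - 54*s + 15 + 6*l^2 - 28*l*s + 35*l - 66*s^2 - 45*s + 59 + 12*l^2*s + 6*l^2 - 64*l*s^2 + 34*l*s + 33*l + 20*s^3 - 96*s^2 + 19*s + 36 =l^2*(12*s + 12) + l*(-64*s^2 + 6*s + 70) + 20*s^3 - 162*s^2 - 80*s + 102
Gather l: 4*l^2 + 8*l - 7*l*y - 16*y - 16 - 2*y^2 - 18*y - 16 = 4*l^2 + l*(8 - 7*y) - 2*y^2 - 34*y - 32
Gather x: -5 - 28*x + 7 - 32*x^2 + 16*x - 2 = -32*x^2 - 12*x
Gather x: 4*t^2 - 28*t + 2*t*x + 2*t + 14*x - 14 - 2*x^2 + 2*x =4*t^2 - 26*t - 2*x^2 + x*(2*t + 16) - 14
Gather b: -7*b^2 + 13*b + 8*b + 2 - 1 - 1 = -7*b^2 + 21*b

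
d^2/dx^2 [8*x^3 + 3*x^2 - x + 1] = 48*x + 6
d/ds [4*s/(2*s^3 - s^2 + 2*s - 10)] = 4*(2*s^3 - s^2 - 2*s*(3*s^2 - s + 1) + 2*s - 10)/(2*s^3 - s^2 + 2*s - 10)^2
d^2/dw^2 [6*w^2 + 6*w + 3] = 12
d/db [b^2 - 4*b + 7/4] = 2*b - 4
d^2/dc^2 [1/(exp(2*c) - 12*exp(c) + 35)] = 4*((3 - exp(c))*(exp(2*c) - 12*exp(c) + 35) + 2*(exp(c) - 6)^2*exp(c))*exp(c)/(exp(2*c) - 12*exp(c) + 35)^3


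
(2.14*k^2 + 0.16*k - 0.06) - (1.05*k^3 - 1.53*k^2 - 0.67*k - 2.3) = -1.05*k^3 + 3.67*k^2 + 0.83*k + 2.24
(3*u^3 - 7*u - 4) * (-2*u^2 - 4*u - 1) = -6*u^5 - 12*u^4 + 11*u^3 + 36*u^2 + 23*u + 4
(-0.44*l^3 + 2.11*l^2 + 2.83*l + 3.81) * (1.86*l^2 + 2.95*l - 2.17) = -0.8184*l^5 + 2.6266*l^4 + 12.4431*l^3 + 10.8564*l^2 + 5.0984*l - 8.2677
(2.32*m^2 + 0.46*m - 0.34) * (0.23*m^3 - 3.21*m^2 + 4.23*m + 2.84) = 0.5336*m^5 - 7.3414*m^4 + 8.2588*m^3 + 9.626*m^2 - 0.1318*m - 0.9656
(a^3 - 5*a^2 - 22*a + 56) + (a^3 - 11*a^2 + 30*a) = 2*a^3 - 16*a^2 + 8*a + 56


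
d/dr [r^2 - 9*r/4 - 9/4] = 2*r - 9/4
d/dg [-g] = -1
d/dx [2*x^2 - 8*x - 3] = 4*x - 8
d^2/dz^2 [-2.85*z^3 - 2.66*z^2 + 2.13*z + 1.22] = -17.1*z - 5.32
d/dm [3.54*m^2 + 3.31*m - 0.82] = 7.08*m + 3.31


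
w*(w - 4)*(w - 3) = w^3 - 7*w^2 + 12*w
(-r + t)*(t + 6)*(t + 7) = -r*t^2 - 13*r*t - 42*r + t^3 + 13*t^2 + 42*t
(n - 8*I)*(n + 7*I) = n^2 - I*n + 56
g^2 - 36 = (g - 6)*(g + 6)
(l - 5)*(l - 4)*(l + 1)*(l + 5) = l^4 - 3*l^3 - 29*l^2 + 75*l + 100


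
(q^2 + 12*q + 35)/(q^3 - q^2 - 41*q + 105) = (q + 5)/(q^2 - 8*q + 15)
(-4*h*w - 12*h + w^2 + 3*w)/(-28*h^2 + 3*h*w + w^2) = (w + 3)/(7*h + w)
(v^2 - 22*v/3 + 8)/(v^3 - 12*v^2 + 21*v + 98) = (v^2 - 22*v/3 + 8)/(v^3 - 12*v^2 + 21*v + 98)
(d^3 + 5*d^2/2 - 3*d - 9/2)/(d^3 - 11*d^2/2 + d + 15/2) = (d + 3)/(d - 5)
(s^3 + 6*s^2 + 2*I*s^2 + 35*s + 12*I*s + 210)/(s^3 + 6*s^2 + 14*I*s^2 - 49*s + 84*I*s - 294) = (s - 5*I)/(s + 7*I)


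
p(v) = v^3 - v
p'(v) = 3*v^2 - 1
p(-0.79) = 0.30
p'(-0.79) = 0.87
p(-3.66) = -45.37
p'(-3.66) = 39.19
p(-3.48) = -38.66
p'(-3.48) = 35.33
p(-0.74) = 0.33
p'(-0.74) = 0.64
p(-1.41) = -1.39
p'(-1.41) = 4.96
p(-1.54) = -2.11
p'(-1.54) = 6.11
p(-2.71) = -17.19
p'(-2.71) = 21.03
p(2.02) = 6.22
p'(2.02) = 11.24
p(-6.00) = -210.00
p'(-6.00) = 107.00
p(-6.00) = -210.00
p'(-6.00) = 107.00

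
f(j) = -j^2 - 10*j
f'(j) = -2*j - 10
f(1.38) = -15.70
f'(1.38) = -12.76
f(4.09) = -57.63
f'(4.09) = -18.18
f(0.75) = -8.06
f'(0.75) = -11.50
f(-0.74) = 6.85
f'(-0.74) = -8.52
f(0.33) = -3.41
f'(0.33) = -10.66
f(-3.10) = 21.39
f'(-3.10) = -3.80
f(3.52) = -47.59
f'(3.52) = -17.04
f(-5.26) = 24.93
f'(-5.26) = 0.52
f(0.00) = 0.00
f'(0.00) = -10.00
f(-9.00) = 9.00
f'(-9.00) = 8.00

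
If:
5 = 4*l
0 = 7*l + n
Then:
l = 5/4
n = -35/4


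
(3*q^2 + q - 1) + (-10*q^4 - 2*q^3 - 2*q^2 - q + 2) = -10*q^4 - 2*q^3 + q^2 + 1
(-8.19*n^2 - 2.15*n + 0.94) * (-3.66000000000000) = 29.9754*n^2 + 7.869*n - 3.4404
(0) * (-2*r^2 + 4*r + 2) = 0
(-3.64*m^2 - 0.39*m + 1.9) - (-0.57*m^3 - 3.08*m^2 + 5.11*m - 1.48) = 0.57*m^3 - 0.56*m^2 - 5.5*m + 3.38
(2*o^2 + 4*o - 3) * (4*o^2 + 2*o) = 8*o^4 + 20*o^3 - 4*o^2 - 6*o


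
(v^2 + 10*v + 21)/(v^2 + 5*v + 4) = (v^2 + 10*v + 21)/(v^2 + 5*v + 4)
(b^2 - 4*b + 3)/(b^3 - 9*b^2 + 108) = (b^2 - 4*b + 3)/(b^3 - 9*b^2 + 108)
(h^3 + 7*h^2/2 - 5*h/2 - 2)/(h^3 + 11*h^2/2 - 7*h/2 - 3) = (h + 4)/(h + 6)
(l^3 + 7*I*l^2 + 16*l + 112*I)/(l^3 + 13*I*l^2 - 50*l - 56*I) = (l - 4*I)/(l + 2*I)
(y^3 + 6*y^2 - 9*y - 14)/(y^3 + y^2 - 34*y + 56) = (y + 1)/(y - 4)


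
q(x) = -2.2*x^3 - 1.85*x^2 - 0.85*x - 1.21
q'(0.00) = -0.85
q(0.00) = -1.21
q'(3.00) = -71.35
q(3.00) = -79.81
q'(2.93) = -68.35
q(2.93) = -74.92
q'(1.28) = -16.40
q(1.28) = -9.94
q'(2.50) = -51.35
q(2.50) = -49.27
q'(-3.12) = -53.55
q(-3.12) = 50.25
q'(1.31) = -17.02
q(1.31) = -10.44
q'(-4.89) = -140.58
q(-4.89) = 215.96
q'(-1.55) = -10.97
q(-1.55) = 3.86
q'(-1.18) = -5.67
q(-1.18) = 0.83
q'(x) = -6.6*x^2 - 3.7*x - 0.85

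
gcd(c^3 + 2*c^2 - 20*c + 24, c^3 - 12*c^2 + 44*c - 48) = c - 2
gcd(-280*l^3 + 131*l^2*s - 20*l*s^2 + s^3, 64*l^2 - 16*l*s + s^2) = -8*l + s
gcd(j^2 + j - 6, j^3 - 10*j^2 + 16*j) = j - 2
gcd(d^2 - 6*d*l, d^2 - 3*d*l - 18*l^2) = d - 6*l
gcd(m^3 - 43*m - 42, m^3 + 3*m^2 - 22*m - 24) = m^2 + 7*m + 6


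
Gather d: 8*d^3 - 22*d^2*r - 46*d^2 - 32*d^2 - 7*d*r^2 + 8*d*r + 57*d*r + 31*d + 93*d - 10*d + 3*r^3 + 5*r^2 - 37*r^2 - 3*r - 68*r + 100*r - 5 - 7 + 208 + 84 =8*d^3 + d^2*(-22*r - 78) + d*(-7*r^2 + 65*r + 114) + 3*r^3 - 32*r^2 + 29*r + 280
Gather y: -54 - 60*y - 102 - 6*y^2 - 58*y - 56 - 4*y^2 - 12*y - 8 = -10*y^2 - 130*y - 220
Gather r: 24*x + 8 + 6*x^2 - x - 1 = 6*x^2 + 23*x + 7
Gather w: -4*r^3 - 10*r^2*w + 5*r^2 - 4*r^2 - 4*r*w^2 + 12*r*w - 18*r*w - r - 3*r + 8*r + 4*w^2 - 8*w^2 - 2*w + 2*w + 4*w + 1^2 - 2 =-4*r^3 + r^2 + 4*r + w^2*(-4*r - 4) + w*(-10*r^2 - 6*r + 4) - 1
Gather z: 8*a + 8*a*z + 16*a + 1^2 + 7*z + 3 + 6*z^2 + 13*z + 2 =24*a + 6*z^2 + z*(8*a + 20) + 6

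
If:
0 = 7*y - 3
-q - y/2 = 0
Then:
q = -3/14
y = 3/7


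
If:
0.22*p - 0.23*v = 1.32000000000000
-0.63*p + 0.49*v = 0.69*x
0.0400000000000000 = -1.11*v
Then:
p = 5.96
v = -0.04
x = -5.47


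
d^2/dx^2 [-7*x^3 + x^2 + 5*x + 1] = 2 - 42*x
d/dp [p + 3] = 1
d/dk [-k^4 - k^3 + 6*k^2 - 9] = k*(-4*k^2 - 3*k + 12)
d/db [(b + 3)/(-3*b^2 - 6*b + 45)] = (-b^2 - 2*b + 2*(b + 1)*(b + 3) + 15)/(3*(b^2 + 2*b - 15)^2)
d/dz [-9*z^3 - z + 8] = -27*z^2 - 1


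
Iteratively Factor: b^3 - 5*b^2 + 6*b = (b)*(b^2 - 5*b + 6) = b*(b - 2)*(b - 3)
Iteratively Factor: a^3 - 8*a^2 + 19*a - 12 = (a - 1)*(a^2 - 7*a + 12) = (a - 4)*(a - 1)*(a - 3)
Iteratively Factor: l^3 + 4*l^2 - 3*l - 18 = (l + 3)*(l^2 + l - 6) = (l + 3)^2*(l - 2)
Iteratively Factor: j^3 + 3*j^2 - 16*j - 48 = (j + 4)*(j^2 - j - 12) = (j + 3)*(j + 4)*(j - 4)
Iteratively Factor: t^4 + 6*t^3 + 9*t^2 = (t + 3)*(t^3 + 3*t^2) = (t + 3)^2*(t^2) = t*(t + 3)^2*(t)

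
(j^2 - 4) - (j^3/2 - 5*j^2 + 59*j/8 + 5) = -j^3/2 + 6*j^2 - 59*j/8 - 9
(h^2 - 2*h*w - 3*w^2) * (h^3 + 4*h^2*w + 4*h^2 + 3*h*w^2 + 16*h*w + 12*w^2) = h^5 + 2*h^4*w + 4*h^4 - 8*h^3*w^2 + 8*h^3*w - 18*h^2*w^3 - 32*h^2*w^2 - 9*h*w^4 - 72*h*w^3 - 36*w^4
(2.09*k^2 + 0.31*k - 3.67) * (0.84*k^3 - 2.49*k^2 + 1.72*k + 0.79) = 1.7556*k^5 - 4.9437*k^4 - 0.2599*k^3 + 11.3226*k^2 - 6.0675*k - 2.8993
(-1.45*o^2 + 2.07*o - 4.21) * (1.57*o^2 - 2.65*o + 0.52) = -2.2765*o^4 + 7.0924*o^3 - 12.8492*o^2 + 12.2329*o - 2.1892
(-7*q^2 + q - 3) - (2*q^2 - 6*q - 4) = -9*q^2 + 7*q + 1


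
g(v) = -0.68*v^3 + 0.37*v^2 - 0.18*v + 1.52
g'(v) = -2.04*v^2 + 0.74*v - 0.18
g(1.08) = 0.90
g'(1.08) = -1.76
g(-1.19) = 3.40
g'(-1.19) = -3.95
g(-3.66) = 40.47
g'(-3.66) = -30.22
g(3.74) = -29.55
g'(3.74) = -25.95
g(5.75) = -116.56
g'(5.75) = -63.37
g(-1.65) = 5.88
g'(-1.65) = -6.95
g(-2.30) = 12.16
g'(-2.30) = -12.67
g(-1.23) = 3.57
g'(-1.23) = -4.18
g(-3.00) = 23.75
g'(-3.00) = -20.76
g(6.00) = -133.12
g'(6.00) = -69.18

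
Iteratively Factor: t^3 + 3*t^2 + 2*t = (t)*(t^2 + 3*t + 2) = t*(t + 1)*(t + 2)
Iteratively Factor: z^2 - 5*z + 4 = (z - 1)*(z - 4)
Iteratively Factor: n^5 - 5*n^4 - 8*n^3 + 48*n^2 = (n)*(n^4 - 5*n^3 - 8*n^2 + 48*n) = n*(n - 4)*(n^3 - n^2 - 12*n) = n^2*(n - 4)*(n^2 - n - 12) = n^2*(n - 4)^2*(n + 3)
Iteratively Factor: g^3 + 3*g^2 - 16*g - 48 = (g + 4)*(g^2 - g - 12) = (g - 4)*(g + 4)*(g + 3)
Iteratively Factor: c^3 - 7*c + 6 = (c - 1)*(c^2 + c - 6) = (c - 2)*(c - 1)*(c + 3)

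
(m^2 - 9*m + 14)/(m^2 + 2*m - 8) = (m - 7)/(m + 4)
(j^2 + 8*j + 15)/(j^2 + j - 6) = (j + 5)/(j - 2)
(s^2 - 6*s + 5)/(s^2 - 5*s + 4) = (s - 5)/(s - 4)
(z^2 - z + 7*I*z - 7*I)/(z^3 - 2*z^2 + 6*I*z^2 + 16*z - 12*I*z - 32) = (z^2 + z*(-1 + 7*I) - 7*I)/(z^3 + z^2*(-2 + 6*I) + z*(16 - 12*I) - 32)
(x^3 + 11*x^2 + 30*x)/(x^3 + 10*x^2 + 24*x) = (x + 5)/(x + 4)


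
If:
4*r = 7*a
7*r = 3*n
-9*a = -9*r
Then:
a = 0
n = 0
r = 0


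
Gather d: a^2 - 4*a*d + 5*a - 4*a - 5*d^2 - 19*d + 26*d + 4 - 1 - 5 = a^2 + a - 5*d^2 + d*(7 - 4*a) - 2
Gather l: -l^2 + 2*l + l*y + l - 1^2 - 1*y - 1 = -l^2 + l*(y + 3) - y - 2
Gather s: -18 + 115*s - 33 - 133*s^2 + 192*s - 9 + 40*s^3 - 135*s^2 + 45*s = 40*s^3 - 268*s^2 + 352*s - 60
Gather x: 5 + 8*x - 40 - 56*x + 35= -48*x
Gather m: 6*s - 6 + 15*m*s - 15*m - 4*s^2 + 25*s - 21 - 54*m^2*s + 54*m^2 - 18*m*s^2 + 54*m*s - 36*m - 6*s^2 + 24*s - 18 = m^2*(54 - 54*s) + m*(-18*s^2 + 69*s - 51) - 10*s^2 + 55*s - 45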